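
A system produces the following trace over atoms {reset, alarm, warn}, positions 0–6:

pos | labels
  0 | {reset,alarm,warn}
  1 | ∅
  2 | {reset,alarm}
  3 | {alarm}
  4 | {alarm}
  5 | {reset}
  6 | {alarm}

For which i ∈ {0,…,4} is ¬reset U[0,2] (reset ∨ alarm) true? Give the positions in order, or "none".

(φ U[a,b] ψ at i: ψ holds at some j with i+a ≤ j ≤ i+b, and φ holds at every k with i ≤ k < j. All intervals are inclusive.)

0, 1, 2, 3, 4

Evaluate at each i in [0,4]:
  i=0: ✓ (rhs at j=0)
  i=1: ✓ (rhs at j=2; lhs holds on [1,1])
  i=2: ✓ (rhs at j=2)
  i=3: ✓ (rhs at j=3)
  i=4: ✓ (rhs at j=4)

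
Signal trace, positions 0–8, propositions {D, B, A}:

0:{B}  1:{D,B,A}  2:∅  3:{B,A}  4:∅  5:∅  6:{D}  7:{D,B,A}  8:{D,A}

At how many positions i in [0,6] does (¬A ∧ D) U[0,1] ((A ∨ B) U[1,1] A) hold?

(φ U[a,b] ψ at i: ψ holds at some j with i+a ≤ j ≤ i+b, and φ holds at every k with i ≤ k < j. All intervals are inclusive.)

2

Evaluate at each i in [0,6]:
  i=0: ✓ (rhs at j=0)
  i=1: ✗ (no rhs in [1,2])
  i=2: ✗ (no rhs in [2,3])
  i=3: ✗ (no rhs in [3,4])
  i=4: ✗ (no rhs in [4,5])
  i=5: ✗ (no rhs in [5,6])
  i=6: ✓ (rhs at j=7; lhs holds on [6,6])
Positions where it holds: {0, 6} → 2.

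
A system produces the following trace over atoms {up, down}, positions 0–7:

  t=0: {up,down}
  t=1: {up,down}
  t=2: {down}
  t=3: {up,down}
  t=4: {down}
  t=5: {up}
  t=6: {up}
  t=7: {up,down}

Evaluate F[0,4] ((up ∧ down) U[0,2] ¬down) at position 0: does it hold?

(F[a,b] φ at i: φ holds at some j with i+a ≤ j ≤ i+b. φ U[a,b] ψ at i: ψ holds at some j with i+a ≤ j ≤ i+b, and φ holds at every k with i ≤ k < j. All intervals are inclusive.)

Does not hold

Check ((up ∧ down) U[0,2] ¬down) at each j in [0,4]:
  j=0: fails
  j=1: fails
  j=2: fails
  j=3: fails
  j=4: fails
No position in the window satisfies it → formula fails.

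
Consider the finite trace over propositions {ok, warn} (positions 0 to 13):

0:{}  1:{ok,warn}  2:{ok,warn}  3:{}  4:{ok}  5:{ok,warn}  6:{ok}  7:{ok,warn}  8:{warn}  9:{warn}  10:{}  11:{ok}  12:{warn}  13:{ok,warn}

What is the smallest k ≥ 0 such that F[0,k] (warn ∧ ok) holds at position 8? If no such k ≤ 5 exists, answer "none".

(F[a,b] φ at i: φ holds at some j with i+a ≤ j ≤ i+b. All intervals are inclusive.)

5

Scan j = 8,9,… for (warn ∧ ok):
  j=8: fails
  j=9: fails
  j=10: fails
  j=11: fails
  j=12: fails
  j=13: holds
First hit at j=13, so smallest k = 13-8 = 5.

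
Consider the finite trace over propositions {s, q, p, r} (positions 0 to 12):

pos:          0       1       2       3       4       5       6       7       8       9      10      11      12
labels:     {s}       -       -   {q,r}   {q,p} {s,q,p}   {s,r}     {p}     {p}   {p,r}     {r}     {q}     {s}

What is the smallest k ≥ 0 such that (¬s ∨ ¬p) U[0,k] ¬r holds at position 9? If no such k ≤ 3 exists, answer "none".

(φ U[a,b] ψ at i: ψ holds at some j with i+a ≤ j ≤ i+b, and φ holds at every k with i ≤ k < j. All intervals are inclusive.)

2

Need earliest j ≥ 9 with ¬r, and (¬s ∨ ¬p) at every k in [9,j-1].
  j=9: rhs fails.
  j=10: rhs fails.
  j=11: rhs holds; lhs holds on [9,10]. k = 2.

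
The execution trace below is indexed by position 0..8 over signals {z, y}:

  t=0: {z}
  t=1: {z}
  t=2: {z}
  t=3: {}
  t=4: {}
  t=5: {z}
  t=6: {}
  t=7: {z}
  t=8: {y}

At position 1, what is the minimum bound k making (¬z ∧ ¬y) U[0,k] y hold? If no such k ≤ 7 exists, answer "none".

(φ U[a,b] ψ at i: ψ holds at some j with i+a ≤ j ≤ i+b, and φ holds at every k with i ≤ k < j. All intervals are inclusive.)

Need earliest j ≥ 1 with y, and (¬z ∧ ¬y) at every k in [1,j-1].
  j=1: rhs fails.
  j=2: rhs fails.
  j=3: rhs fails.
  j=4: rhs fails.
  j=5: rhs fails.
  j=6: rhs fails.
  j=7: rhs fails.
  j=8: rhs holds but lhs fails at k=1.
No witness within the range → none.

none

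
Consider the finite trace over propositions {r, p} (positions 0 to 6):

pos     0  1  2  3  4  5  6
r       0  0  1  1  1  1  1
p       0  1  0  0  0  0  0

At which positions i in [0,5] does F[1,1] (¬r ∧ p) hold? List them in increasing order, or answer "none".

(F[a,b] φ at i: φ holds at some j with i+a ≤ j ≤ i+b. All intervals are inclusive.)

0

Evaluate at each i in [0,5]:
  i=0: ✓ (witness j=1)
  i=1: ✗ (none in [2,2])
  i=2: ✗ (none in [3,3])
  i=3: ✗ (none in [4,4])
  i=4: ✗ (none in [5,5])
  i=5: ✗ (none in [6,6])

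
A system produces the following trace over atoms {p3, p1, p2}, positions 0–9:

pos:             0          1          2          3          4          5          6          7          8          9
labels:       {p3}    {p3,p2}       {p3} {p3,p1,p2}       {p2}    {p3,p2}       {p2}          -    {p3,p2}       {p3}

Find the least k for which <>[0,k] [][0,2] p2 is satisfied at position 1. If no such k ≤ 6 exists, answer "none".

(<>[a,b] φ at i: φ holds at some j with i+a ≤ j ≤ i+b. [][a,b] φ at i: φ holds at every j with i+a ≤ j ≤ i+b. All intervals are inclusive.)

2

Scan j = 1,2,… for [][0,2] p2:
  j=1: fails
  j=2: fails
  j=3: holds
First hit at j=3, so smallest k = 3-1 = 2.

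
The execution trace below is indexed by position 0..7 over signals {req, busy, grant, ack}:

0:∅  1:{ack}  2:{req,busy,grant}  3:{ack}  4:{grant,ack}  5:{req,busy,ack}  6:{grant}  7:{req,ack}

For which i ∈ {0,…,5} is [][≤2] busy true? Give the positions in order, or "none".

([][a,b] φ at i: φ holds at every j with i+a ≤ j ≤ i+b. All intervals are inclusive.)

Evaluate at each i in [0,5]:
  i=0: ✗ (fails at j=0)
  i=1: ✗ (fails at j=1)
  i=2: ✗ (fails at j=3)
  i=3: ✗ (fails at j=3)
  i=4: ✗ (fails at j=4)
  i=5: ✗ (fails at j=6)

none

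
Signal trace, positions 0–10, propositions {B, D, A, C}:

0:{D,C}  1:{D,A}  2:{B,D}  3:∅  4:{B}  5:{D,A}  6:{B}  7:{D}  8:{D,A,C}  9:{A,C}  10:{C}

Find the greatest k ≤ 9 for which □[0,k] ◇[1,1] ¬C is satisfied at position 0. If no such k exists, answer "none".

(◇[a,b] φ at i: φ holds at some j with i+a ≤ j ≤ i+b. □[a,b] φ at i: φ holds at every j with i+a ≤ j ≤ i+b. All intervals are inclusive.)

◇[1,1] ¬C must hold from j=0 onward; find where it first fails.
  j=0: holds
  j=1: holds
  j=2: holds
  j=3: holds
  j=4: holds
  j=5: holds
  j=6: holds
  j=7: fails
Holds on [0,6], so largest k = 6.

6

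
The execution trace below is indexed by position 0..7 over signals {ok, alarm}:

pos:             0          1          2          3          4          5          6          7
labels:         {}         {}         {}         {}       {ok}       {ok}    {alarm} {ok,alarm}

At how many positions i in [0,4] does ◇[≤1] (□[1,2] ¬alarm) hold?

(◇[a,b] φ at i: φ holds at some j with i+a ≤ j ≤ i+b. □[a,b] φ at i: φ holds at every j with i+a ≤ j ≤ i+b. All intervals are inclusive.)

4

Evaluate at each i in [0,4]:
  i=0: ✓ (witness j=0)
  i=1: ✓ (witness j=1)
  i=2: ✓ (witness j=2)
  i=3: ✓ (witness j=3)
  i=4: ✗ (none in [4,5])
Positions where it holds: {0, 1, 2, 3} → 4.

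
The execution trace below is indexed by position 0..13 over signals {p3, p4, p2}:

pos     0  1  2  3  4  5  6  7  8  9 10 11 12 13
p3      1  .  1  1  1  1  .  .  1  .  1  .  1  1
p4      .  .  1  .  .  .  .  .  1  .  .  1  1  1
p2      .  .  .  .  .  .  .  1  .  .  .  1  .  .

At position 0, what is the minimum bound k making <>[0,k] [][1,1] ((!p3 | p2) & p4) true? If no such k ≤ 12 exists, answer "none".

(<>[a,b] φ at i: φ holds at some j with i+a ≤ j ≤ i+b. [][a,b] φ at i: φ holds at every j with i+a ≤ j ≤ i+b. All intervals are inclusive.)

Scan j = 0,1,… for [][1,1] ((!p3 | p2) & p4):
  j=0: fails
  j=1: fails
  j=2: fails
  j=3: fails
  j=4: fails
  j=5: fails
  j=6: fails
  j=7: fails
  j=8: fails
  j=9: fails
  j=10: holds
First hit at j=10, so smallest k = 10-0 = 10.

10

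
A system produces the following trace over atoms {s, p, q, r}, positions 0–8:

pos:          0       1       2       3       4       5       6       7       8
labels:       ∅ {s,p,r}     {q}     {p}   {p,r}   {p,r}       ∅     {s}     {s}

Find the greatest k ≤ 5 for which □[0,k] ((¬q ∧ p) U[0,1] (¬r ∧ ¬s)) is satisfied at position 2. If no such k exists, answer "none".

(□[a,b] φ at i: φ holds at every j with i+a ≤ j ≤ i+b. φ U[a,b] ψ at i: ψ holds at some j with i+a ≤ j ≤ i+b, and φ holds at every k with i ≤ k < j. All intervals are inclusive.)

1

((¬q ∧ p) U[0,1] (¬r ∧ ¬s)) must hold from j=2 onward; find where it first fails.
  j=2: holds
  j=3: holds
  j=4: fails
Holds on [2,3], so largest k = 1.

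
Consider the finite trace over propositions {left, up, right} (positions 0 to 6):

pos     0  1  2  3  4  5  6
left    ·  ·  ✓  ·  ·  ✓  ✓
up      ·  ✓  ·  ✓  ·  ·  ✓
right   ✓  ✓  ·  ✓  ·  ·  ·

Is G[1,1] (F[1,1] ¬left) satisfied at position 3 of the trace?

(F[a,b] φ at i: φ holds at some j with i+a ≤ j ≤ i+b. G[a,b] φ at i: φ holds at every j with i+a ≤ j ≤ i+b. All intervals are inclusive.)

No

Check F[1,1] ¬left at every j in [4,4]:
  j=4: fails (none in [5,5])
Fails at j=4 → formula fails.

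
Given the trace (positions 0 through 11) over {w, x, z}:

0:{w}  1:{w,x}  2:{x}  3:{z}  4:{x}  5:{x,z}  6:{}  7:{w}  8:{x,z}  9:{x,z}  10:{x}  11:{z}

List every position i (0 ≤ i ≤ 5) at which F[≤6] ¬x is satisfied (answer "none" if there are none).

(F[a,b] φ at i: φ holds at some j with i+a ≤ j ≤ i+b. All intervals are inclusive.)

Evaluate at each i in [0,5]:
  i=0: ✓ (witness j=0)
  i=1: ✓ (witness j=3)
  i=2: ✓ (witness j=3)
  i=3: ✓ (witness j=3)
  i=4: ✓ (witness j=6)
  i=5: ✓ (witness j=6)

0, 1, 2, 3, 4, 5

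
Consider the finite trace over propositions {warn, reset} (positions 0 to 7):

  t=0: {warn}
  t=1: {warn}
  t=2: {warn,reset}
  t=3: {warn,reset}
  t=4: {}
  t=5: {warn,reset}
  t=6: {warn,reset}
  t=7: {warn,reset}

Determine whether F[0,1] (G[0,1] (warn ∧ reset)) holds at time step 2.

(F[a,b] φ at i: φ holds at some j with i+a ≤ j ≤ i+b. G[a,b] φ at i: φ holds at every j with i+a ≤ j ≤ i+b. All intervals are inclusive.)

Check G[0,1] (warn ∧ reset) at each j in [2,3]:
  j=2: holds on [2,3]
  j=3: fails at 4
Found at j=2 → formula holds.

Holds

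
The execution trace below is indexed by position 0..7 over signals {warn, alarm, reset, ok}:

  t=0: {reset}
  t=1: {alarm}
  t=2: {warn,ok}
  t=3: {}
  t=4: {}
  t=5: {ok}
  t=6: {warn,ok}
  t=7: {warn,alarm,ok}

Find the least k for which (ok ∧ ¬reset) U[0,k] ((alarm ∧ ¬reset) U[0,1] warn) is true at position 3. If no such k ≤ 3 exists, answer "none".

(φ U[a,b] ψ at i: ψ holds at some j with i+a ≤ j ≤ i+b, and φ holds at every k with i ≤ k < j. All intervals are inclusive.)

none

Need earliest j ≥ 3 with ((alarm ∧ ¬reset) U[0,1] warn), and (ok ∧ ¬reset) at every k in [3,j-1].
  j=3: rhs fails.
  j=4: rhs fails.
  j=5: rhs fails.
  j=6: rhs holds but lhs fails at k=3.
No witness within the range → none.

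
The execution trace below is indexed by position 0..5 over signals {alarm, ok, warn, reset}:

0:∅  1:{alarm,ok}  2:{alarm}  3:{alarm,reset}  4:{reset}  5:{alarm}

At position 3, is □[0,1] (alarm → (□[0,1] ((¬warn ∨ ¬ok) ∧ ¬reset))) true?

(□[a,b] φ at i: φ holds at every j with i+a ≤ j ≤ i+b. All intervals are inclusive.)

Check (alarm → (□[0,1] ((¬warn ∨ ¬ok) ∧ ¬reset))) at every j in [3,4]:
  j=3: antecedent true; consequent fails at 3 → ✗
  j=4: antecedent false → ✓
Fails at j=3 → formula fails.

False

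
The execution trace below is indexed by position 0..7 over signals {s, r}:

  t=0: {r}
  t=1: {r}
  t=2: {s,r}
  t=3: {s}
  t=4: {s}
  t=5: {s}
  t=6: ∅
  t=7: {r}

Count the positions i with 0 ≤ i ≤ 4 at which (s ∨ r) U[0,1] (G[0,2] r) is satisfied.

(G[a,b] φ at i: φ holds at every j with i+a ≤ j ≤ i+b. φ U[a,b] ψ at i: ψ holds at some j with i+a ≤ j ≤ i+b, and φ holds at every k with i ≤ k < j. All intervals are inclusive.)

Evaluate at each i in [0,4]:
  i=0: ✓ (rhs at j=0)
  i=1: ✗ (no rhs in [1,2])
  i=2: ✗ (no rhs in [2,3])
  i=3: ✗ (no rhs in [3,4])
  i=4: ✗ (no rhs in [4,5])
Positions where it holds: {0} → 1.

1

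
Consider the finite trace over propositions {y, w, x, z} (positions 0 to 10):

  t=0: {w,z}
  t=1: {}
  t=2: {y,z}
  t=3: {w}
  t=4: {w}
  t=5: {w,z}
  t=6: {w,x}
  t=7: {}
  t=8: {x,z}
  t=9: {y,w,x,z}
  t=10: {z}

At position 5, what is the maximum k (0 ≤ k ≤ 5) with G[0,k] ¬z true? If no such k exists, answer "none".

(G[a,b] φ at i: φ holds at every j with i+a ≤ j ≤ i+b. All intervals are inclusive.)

¬z must hold from j=5 onward; find where it first fails.
  j=5: fails → no k works.

none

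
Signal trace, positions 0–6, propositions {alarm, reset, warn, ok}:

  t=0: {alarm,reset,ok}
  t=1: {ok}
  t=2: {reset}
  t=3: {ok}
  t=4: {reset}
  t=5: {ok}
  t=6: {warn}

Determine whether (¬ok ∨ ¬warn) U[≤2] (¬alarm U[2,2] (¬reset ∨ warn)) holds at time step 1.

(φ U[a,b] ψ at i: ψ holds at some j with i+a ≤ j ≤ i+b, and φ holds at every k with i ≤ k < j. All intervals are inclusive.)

Need some j in [1,3] with (¬alarm U[2,2] (¬reset ∨ warn)), and (¬ok ∨ ¬warn) at every k in [1,j-1].
  j=1: (¬alarm U[2,2] (¬reset ∨ warn)) holds; no prefix to check → satisfied.

True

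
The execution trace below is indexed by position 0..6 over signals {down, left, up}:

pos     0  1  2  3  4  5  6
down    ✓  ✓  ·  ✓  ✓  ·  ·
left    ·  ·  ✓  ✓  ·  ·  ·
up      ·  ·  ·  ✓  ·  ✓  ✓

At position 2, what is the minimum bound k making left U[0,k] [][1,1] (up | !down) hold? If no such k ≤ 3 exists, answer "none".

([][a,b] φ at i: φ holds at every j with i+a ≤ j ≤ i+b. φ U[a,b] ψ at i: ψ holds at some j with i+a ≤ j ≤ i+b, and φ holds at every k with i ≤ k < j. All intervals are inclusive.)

Need earliest j ≥ 2 with [][1,1] (up | !down), and left at every k in [2,j-1].
  j=2: rhs holds (empty prefix). k = 0.

0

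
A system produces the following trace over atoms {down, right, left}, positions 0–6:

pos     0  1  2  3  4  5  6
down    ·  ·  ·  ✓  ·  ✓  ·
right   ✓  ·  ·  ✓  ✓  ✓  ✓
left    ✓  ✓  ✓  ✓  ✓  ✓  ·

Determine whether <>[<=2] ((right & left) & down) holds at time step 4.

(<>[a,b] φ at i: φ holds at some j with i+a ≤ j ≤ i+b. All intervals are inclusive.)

Check ((right & left) & down) at each j in [4,6]:
  j=4: false
  j=5: true
  j=6: false
Found at j=5 → formula holds.

Yes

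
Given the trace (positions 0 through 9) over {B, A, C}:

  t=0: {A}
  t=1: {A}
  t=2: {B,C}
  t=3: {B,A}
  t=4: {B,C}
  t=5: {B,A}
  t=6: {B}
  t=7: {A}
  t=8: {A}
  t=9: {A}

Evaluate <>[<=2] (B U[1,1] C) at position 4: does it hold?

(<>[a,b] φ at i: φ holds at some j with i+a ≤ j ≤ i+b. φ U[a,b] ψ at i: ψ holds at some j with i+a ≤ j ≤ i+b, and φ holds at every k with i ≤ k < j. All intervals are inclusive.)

No

Check (B U[1,1] C) at each j in [4,6]:
  j=4: fails
  j=5: fails
  j=6: fails
No position in the window satisfies it → formula fails.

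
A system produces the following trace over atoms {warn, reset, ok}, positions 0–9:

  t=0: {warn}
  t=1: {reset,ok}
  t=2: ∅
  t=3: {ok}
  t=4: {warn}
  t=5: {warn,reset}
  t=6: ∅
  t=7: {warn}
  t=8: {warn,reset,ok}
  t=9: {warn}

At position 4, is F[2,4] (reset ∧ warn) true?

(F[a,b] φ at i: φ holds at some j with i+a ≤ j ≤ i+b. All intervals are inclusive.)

Check (reset ∧ warn) at each j in [6,8]:
  j=6: false
  j=7: false
  j=8: true
Found at j=8 → formula holds.

Yes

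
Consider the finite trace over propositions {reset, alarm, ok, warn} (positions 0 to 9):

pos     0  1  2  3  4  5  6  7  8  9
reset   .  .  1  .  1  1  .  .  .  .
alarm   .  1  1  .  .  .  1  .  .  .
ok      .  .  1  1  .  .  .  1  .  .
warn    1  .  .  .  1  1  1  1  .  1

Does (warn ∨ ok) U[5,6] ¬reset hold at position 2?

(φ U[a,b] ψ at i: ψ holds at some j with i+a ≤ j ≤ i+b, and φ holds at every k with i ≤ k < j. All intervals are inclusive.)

Need some j in [7,8] with ¬reset, and (warn ∨ ok) at every k in [2,j-1].
  j=7: ¬reset holds; (warn ∨ ok) holds at every k in [2,6] → satisfied.

True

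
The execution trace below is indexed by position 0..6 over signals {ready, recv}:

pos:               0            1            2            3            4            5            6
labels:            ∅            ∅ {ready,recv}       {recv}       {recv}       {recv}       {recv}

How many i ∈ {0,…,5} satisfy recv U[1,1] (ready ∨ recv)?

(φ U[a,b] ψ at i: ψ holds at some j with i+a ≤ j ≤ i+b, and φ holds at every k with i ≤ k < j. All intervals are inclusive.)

4

Evaluate at each i in [0,5]:
  i=0: ✗ (no rhs in [1,1])
  i=1: ✗ (lhs fails at k=1 before rhs at j=2)
  i=2: ✓ (rhs at j=3; lhs holds on [2,2])
  i=3: ✓ (rhs at j=4; lhs holds on [3,3])
  i=4: ✓ (rhs at j=5; lhs holds on [4,4])
  i=5: ✓ (rhs at j=6; lhs holds on [5,5])
Positions where it holds: {2, 3, 4, 5} → 4.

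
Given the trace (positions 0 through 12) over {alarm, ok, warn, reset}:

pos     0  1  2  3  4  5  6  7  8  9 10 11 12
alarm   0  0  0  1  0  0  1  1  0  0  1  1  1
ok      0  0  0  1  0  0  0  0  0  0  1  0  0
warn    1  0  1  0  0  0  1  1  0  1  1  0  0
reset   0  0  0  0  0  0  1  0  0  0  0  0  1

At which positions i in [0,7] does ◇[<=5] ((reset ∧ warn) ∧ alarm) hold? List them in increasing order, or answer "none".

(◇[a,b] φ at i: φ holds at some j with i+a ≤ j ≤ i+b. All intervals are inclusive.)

Evaluate at each i in [0,7]:
  i=0: ✗ (none in [0,5])
  i=1: ✓ (witness j=6)
  i=2: ✓ (witness j=6)
  i=3: ✓ (witness j=6)
  i=4: ✓ (witness j=6)
  i=5: ✓ (witness j=6)
  i=6: ✓ (witness j=6)
  i=7: ✗ (none in [7,12])

1, 2, 3, 4, 5, 6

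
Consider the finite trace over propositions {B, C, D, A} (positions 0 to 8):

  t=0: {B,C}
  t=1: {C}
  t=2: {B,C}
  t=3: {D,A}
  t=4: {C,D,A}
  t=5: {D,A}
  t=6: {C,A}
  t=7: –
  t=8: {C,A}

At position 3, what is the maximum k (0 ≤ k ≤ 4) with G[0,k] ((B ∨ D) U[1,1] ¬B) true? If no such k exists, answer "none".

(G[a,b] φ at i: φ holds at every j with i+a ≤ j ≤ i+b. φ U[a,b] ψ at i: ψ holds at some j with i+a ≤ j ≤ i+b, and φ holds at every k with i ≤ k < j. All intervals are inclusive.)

((B ∨ D) U[1,1] ¬B) must hold from j=3 onward; find where it first fails.
  j=3: holds
  j=4: holds
  j=5: holds
  j=6: fails
Holds on [3,5], so largest k = 2.

2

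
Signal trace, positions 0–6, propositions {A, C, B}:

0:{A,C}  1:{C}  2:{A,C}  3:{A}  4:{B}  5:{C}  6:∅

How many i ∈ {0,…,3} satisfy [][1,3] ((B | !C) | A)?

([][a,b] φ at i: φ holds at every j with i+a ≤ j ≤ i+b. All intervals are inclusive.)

Evaluate at each i in [0,3]:
  i=0: ✗ (fails at j=1)
  i=1: ✓ (all of [2,4])
  i=2: ✗ (fails at j=5)
  i=3: ✗ (fails at j=5)
Positions where it holds: {1} → 1.

1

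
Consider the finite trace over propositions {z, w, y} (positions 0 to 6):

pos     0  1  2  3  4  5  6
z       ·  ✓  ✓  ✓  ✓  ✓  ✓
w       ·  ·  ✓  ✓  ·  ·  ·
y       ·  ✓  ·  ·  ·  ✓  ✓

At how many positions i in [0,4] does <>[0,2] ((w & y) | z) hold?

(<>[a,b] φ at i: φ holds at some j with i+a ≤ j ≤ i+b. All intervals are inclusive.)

Evaluate at each i in [0,4]:
  i=0: ✓ (witness j=1)
  i=1: ✓ (witness j=1)
  i=2: ✓ (witness j=2)
  i=3: ✓ (witness j=3)
  i=4: ✓ (witness j=4)
Positions where it holds: {0, 1, 2, 3, 4} → 5.

5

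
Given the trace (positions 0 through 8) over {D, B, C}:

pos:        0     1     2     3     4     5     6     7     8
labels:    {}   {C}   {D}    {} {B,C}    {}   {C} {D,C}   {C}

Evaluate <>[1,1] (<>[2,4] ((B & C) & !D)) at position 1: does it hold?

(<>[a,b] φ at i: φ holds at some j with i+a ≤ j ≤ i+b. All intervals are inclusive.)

True

Check <>[2,4] ((B & C) & !D) at each j in [2,2]:
  j=2: holds (witness at 4)
Found at j=2 → formula holds.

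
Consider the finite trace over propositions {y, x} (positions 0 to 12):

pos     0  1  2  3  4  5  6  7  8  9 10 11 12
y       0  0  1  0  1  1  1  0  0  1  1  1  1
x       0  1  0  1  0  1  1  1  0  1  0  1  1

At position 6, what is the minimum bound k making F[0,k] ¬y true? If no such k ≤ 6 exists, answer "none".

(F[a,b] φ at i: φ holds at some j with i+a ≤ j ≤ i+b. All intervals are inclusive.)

1

Scan j = 6,7,… for ¬y:
  j=6: fails
  j=7: holds
First hit at j=7, so smallest k = 7-6 = 1.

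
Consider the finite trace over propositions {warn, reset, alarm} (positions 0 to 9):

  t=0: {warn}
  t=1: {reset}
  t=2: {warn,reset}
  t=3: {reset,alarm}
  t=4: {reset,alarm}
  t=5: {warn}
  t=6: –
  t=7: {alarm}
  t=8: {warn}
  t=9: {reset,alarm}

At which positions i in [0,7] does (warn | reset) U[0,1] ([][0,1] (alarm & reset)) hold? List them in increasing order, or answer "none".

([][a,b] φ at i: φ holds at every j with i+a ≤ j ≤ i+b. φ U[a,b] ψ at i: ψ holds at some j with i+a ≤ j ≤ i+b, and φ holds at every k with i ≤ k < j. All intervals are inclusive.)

Evaluate at each i in [0,7]:
  i=0: ✗ (no rhs in [0,1])
  i=1: ✗ (no rhs in [1,2])
  i=2: ✓ (rhs at j=3; lhs holds on [2,2])
  i=3: ✓ (rhs at j=3)
  i=4: ✗ (no rhs in [4,5])
  i=5: ✗ (no rhs in [5,6])
  i=6: ✗ (no rhs in [6,7])
  i=7: ✗ (no rhs in [7,8])

2, 3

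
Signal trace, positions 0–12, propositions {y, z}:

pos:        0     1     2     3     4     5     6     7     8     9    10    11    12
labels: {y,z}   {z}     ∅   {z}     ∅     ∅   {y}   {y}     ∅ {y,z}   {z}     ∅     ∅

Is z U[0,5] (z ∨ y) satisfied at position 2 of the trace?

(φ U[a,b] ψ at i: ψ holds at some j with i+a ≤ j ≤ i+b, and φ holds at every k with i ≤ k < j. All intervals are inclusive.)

Need some j in [2,7] with (z ∨ y), and z at every k in [2,j-1].
  j=2: (z ∨ y) false.
  j=3: (z ∨ y) holds, but z fails at k=2 → not this j.
  j=4: (z ∨ y) false.
  j=5: (z ∨ y) false.
  j=6: (z ∨ y) holds, but z fails at k=2 → not this j.
  j=7: (z ∨ y) holds, but z fails at k=2 → not this j.
No j in the window works → until fails.

Does not hold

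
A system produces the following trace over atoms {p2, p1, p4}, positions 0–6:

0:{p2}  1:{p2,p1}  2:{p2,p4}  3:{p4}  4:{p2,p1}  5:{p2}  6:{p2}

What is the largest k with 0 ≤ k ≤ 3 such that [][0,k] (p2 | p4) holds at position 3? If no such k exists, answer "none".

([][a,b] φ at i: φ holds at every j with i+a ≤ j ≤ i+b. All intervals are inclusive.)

(p2 | p4) must hold from j=3 onward; find where it first fails.
  j=3: holds
  j=4: holds
  j=5: holds
  j=6: holds
Holds through j=6; largest k = 3.

3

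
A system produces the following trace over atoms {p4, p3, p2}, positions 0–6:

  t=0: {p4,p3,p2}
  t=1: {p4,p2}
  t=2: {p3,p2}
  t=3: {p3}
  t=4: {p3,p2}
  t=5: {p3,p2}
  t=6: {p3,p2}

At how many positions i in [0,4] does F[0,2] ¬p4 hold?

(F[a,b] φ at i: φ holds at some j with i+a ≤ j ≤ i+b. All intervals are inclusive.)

Evaluate at each i in [0,4]:
  i=0: ✓ (witness j=2)
  i=1: ✓ (witness j=2)
  i=2: ✓ (witness j=2)
  i=3: ✓ (witness j=3)
  i=4: ✓ (witness j=4)
Positions where it holds: {0, 1, 2, 3, 4} → 5.

5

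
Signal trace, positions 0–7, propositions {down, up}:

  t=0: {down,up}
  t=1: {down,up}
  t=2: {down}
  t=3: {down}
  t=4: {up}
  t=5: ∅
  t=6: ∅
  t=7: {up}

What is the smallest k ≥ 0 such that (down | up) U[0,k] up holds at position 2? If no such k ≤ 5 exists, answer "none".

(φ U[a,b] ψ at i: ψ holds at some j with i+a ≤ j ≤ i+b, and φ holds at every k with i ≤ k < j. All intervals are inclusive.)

2

Need earliest j ≥ 2 with up, and (down | up) at every k in [2,j-1].
  j=2: rhs fails.
  j=3: rhs fails.
  j=4: rhs holds; lhs holds on [2,3]. k = 2.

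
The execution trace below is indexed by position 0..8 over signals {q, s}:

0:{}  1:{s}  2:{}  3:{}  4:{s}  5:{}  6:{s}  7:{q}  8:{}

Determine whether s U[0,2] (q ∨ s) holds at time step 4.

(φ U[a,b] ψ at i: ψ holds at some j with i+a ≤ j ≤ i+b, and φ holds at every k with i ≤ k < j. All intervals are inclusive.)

Holds

Need some j in [4,6] with (q ∨ s), and s at every k in [4,j-1].
  j=4: (q ∨ s) holds; no prefix to check → satisfied.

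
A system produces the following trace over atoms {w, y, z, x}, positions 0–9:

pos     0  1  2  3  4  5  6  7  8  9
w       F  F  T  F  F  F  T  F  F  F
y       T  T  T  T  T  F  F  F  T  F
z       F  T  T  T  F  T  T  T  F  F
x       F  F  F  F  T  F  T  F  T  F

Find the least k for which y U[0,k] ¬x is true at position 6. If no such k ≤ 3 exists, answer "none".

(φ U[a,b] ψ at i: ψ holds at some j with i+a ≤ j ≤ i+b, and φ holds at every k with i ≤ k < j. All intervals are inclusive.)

Need earliest j ≥ 6 with ¬x, and y at every k in [6,j-1].
  j=6: rhs fails.
  j=7: rhs holds but lhs fails at k=6.
  j=8: rhs fails.
  j=9: rhs holds but lhs fails at k=6.
No witness within the range → none.

none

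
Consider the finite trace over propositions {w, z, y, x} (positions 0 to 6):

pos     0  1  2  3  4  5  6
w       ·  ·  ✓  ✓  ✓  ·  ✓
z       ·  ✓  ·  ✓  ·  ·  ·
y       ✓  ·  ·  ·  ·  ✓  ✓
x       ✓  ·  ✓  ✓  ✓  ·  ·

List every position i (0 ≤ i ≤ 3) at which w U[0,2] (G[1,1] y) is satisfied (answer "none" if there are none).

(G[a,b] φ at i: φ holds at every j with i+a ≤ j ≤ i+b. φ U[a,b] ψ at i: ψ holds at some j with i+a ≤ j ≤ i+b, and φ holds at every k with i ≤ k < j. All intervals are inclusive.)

2, 3

Evaluate at each i in [0,3]:
  i=0: ✗ (no rhs in [0,2])
  i=1: ✗ (no rhs in [1,3])
  i=2: ✓ (rhs at j=4; lhs holds on [2,3])
  i=3: ✓ (rhs at j=4; lhs holds on [3,3])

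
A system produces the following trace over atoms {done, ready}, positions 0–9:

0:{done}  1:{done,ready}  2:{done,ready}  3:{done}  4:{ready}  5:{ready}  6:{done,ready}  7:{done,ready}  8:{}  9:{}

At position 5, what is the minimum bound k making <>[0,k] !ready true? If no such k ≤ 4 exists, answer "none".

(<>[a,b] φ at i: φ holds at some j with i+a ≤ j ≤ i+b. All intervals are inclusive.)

Scan j = 5,6,… for !ready:
  j=5: fails
  j=6: fails
  j=7: fails
  j=8: holds
First hit at j=8, so smallest k = 8-5 = 3.

3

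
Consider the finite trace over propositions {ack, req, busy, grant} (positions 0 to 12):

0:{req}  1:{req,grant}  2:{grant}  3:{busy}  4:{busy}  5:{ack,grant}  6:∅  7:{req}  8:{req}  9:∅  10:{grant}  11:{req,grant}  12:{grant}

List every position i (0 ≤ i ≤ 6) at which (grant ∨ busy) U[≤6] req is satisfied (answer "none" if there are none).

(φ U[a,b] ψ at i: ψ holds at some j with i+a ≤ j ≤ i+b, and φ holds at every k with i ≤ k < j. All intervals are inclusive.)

0, 1

Evaluate at each i in [0,6]:
  i=0: ✓ (rhs at j=0)
  i=1: ✓ (rhs at j=1)
  i=2: ✗ (lhs fails at k=6 before rhs at j=7)
  i=3: ✗ (lhs fails at k=6 before rhs at j=7)
  i=4: ✗ (lhs fails at k=6 before rhs at j=7)
  i=5: ✗ (lhs fails at k=6 before rhs at j=7)
  i=6: ✗ (lhs fails at k=6 before rhs at j=7)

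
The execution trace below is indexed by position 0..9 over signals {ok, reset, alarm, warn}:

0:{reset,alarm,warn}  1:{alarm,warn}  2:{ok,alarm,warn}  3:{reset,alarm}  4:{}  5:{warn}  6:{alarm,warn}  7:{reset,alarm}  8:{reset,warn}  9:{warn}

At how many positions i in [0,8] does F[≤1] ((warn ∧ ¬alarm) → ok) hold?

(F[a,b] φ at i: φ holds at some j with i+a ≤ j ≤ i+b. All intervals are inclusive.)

8

Evaluate at each i in [0,8]:
  i=0: ✓ (witness j=0)
  i=1: ✓ (witness j=1)
  i=2: ✓ (witness j=2)
  i=3: ✓ (witness j=3)
  i=4: ✓ (witness j=4)
  i=5: ✓ (witness j=6)
  i=6: ✓ (witness j=6)
  i=7: ✓ (witness j=7)
  i=8: ✗ (none in [8,9])
Positions where it holds: {0, 1, 2, 3, 4, 5, 6, 7} → 8.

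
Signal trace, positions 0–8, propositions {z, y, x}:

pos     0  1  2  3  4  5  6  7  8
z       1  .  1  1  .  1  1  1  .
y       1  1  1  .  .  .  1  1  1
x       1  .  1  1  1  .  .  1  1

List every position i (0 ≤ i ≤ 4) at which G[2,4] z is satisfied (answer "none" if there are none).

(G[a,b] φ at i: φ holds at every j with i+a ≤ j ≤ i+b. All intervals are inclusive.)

Evaluate at each i in [0,4]:
  i=0: ✗ (fails at j=4)
  i=1: ✗ (fails at j=4)
  i=2: ✗ (fails at j=4)
  i=3: ✓ (all of [5,7])
  i=4: ✗ (fails at j=8)

3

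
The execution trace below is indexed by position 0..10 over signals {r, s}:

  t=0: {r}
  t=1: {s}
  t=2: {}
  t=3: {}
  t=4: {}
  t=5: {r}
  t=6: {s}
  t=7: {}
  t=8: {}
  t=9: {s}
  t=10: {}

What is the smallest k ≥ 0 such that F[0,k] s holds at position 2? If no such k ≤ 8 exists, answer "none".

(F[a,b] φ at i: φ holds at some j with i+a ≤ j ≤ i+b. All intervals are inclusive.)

Scan j = 2,3,… for s:
  j=2: fails
  j=3: fails
  j=4: fails
  j=5: fails
  j=6: holds
First hit at j=6, so smallest k = 6-2 = 4.

4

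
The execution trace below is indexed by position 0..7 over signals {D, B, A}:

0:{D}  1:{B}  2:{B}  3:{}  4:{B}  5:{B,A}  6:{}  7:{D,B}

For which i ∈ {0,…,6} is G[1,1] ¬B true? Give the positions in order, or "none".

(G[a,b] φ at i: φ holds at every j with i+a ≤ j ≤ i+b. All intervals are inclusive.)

Evaluate at each i in [0,6]:
  i=0: ✗ (fails at j=1)
  i=1: ✗ (fails at j=2)
  i=2: ✓ (all of [3,3])
  i=3: ✗ (fails at j=4)
  i=4: ✗ (fails at j=5)
  i=5: ✓ (all of [6,6])
  i=6: ✗ (fails at j=7)

2, 5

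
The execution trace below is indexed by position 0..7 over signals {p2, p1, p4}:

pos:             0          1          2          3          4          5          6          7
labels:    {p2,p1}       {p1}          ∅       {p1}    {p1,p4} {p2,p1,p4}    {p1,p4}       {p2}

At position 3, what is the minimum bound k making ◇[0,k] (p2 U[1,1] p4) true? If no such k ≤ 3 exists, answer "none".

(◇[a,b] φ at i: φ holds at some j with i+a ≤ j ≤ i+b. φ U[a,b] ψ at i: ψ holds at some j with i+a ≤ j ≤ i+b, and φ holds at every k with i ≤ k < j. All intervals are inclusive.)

Scan j = 3,4,… for (p2 U[1,1] p4):
  j=3: fails
  j=4: fails
  j=5: holds
First hit at j=5, so smallest k = 5-3 = 2.

2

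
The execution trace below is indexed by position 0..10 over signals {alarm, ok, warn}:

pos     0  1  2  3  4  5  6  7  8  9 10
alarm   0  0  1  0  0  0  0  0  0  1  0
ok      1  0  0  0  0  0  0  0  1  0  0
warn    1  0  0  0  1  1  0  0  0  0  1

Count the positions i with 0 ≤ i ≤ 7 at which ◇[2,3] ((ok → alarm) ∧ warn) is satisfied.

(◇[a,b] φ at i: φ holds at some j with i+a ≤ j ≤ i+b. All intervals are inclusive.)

4

Evaluate at each i in [0,7]:
  i=0: ✗ (none in [2,3])
  i=1: ✓ (witness j=4)
  i=2: ✓ (witness j=4)
  i=3: ✓ (witness j=5)
  i=4: ✗ (none in [6,7])
  i=5: ✗ (none in [7,8])
  i=6: ✗ (none in [8,9])
  i=7: ✓ (witness j=10)
Positions where it holds: {1, 2, 3, 7} → 4.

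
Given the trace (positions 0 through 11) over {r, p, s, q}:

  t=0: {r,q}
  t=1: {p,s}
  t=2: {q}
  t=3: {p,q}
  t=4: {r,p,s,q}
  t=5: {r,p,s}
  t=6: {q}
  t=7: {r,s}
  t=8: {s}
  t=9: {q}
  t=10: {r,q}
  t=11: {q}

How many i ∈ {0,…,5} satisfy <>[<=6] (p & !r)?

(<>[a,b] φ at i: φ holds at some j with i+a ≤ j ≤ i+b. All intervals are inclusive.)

Evaluate at each i in [0,5]:
  i=0: ✓ (witness j=1)
  i=1: ✓ (witness j=1)
  i=2: ✓ (witness j=3)
  i=3: ✓ (witness j=3)
  i=4: ✗ (none in [4,10])
  i=5: ✗ (none in [5,11])
Positions where it holds: {0, 1, 2, 3} → 4.

4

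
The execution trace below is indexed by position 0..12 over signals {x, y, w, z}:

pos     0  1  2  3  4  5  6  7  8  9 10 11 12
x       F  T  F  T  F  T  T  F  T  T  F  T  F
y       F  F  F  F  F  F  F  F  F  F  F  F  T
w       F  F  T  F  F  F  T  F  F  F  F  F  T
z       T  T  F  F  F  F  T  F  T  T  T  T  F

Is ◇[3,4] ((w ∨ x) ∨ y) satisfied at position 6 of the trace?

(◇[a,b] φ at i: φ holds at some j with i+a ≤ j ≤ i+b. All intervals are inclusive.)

Check ((w ∨ x) ∨ y) at each j in [9,10]:
  j=9: true
  j=10: false
Found at j=9 → formula holds.

True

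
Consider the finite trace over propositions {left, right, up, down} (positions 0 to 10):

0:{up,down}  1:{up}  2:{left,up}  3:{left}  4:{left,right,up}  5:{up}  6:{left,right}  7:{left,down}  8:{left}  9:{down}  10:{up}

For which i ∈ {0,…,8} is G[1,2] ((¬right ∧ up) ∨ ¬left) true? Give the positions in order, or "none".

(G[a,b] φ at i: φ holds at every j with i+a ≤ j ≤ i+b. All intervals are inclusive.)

0, 8

Evaluate at each i in [0,8]:
  i=0: ✓ (all of [1,2])
  i=1: ✗ (fails at j=3)
  i=2: ✗ (fails at j=3)
  i=3: ✗ (fails at j=4)
  i=4: ✗ (fails at j=6)
  i=5: ✗ (fails at j=6)
  i=6: ✗ (fails at j=7)
  i=7: ✗ (fails at j=8)
  i=8: ✓ (all of [9,10])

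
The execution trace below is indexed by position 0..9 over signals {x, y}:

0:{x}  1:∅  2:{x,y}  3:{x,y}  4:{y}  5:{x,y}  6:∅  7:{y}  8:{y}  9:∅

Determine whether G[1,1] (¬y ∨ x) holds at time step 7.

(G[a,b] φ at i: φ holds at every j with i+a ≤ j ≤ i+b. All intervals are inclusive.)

Does not hold

Check (¬y ∨ x) at every j in [8,8]:
  j=8: false
Fails at j=8 → formula fails.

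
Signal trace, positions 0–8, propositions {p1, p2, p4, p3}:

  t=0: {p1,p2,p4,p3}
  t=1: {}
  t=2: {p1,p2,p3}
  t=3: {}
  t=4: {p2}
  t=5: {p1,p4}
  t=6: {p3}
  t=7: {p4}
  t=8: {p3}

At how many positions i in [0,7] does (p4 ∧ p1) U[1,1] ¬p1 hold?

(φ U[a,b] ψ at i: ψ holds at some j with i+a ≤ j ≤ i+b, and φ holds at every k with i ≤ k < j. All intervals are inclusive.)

2

Evaluate at each i in [0,7]:
  i=0: ✓ (rhs at j=1; lhs holds on [0,0])
  i=1: ✗ (no rhs in [2,2])
  i=2: ✗ (lhs fails at k=2 before rhs at j=3)
  i=3: ✗ (lhs fails at k=3 before rhs at j=4)
  i=4: ✗ (no rhs in [5,5])
  i=5: ✓ (rhs at j=6; lhs holds on [5,5])
  i=6: ✗ (lhs fails at k=6 before rhs at j=7)
  i=7: ✗ (lhs fails at k=7 before rhs at j=8)
Positions where it holds: {0, 5} → 2.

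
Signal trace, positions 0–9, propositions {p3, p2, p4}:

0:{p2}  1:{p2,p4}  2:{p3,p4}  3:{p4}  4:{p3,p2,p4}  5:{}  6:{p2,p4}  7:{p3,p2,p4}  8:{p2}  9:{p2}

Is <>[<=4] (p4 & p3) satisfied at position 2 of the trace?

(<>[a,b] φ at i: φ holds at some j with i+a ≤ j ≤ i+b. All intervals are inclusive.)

Check (p4 & p3) at each j in [2,6]:
  j=2: true
  j=3: false
  j=4: true
  j=5: false
  j=6: false
Found at j=2 → formula holds.

True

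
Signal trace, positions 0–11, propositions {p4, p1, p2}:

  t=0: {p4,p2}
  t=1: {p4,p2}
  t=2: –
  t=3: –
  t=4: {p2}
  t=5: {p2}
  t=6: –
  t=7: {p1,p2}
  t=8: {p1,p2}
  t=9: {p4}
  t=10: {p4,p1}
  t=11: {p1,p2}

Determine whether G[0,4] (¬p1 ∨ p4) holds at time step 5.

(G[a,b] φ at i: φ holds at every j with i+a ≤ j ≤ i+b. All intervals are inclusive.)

Check (¬p1 ∨ p4) at every j in [5,9]:
  j=5: true
  j=6: true
  j=7: false
  j=8: false
  j=9: true
Fails at j=7 → formula fails.

False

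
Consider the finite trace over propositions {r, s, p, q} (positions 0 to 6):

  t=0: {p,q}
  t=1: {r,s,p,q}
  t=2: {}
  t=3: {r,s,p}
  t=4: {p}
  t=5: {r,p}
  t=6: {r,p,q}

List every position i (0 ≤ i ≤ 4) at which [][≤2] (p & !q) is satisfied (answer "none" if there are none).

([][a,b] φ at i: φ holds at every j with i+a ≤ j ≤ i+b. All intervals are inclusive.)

Evaluate at each i in [0,4]:
  i=0: ✗ (fails at j=0)
  i=1: ✗ (fails at j=1)
  i=2: ✗ (fails at j=2)
  i=3: ✓ (all of [3,5])
  i=4: ✗ (fails at j=6)

3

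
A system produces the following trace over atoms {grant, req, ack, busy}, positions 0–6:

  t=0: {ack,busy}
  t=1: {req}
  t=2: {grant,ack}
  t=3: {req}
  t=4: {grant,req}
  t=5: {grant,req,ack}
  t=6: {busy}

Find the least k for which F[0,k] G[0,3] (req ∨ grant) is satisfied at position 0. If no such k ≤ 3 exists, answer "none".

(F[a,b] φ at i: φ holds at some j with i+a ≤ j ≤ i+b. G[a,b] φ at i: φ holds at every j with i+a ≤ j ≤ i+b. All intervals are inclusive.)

Scan j = 0,1,… for G[0,3] (req ∨ grant):
  j=0: fails
  j=1: holds
First hit at j=1, so smallest k = 1-0 = 1.

1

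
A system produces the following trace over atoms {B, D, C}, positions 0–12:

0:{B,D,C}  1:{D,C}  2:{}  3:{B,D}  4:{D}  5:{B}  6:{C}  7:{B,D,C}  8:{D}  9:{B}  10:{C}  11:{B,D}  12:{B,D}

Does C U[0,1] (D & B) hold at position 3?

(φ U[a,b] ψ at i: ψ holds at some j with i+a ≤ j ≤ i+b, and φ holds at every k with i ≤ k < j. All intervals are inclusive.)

Holds

Need some j in [3,4] with (D & B), and C at every k in [3,j-1].
  j=3: (D & B) holds; no prefix to check → satisfied.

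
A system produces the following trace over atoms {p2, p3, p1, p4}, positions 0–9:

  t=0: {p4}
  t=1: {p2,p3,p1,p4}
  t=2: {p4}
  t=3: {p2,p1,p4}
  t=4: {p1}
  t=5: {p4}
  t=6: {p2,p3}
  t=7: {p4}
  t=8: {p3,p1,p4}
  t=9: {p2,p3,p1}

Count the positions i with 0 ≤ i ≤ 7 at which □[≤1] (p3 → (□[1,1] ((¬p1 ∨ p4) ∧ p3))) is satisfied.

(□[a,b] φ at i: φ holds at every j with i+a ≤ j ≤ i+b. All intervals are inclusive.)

3

Evaluate at each i in [0,7]:
  i=0: ✗ (fails at j=1)
  i=1: ✗ (fails at j=1)
  i=2: ✓ (all of [2,3])
  i=3: ✓ (all of [3,4])
  i=4: ✓ (all of [4,5])
  i=5: ✗ (fails at j=6)
  i=6: ✗ (fails at j=6)
  i=7: ✗ (fails at j=8)
Positions where it holds: {2, 3, 4} → 3.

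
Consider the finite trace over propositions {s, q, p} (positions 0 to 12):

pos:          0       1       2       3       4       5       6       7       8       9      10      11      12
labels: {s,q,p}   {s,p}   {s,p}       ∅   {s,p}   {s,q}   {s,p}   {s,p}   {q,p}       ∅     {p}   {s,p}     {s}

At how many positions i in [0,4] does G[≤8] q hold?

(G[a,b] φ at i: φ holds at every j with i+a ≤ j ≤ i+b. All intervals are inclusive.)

0

Evaluate at each i in [0,4]:
  i=0: ✗ (fails at j=1)
  i=1: ✗ (fails at j=1)
  i=2: ✗ (fails at j=2)
  i=3: ✗ (fails at j=3)
  i=4: ✗ (fails at j=4)
Positions where it holds: {} → 0.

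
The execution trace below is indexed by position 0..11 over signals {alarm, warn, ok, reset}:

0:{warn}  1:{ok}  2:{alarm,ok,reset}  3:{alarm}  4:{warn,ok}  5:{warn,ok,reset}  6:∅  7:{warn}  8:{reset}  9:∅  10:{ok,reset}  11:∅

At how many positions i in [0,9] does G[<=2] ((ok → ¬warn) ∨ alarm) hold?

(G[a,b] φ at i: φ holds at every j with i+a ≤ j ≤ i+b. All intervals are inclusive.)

Evaluate at each i in [0,9]:
  i=0: ✓ (all of [0,2])
  i=1: ✓ (all of [1,3])
  i=2: ✗ (fails at j=4)
  i=3: ✗ (fails at j=4)
  i=4: ✗ (fails at j=4)
  i=5: ✗ (fails at j=5)
  i=6: ✓ (all of [6,8])
  i=7: ✓ (all of [7,9])
  i=8: ✓ (all of [8,10])
  i=9: ✓ (all of [9,11])
Positions where it holds: {0, 1, 6, 7, 8, 9} → 6.

6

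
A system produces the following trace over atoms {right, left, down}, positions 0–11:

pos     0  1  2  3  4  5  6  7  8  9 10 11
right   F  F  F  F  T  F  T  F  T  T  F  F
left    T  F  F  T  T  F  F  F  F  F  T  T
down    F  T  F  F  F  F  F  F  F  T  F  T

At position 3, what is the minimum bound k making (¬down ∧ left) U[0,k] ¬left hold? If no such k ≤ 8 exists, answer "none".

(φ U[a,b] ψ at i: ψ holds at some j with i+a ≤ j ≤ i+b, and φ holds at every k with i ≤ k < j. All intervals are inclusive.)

Need earliest j ≥ 3 with ¬left, and (¬down ∧ left) at every k in [3,j-1].
  j=3: rhs fails.
  j=4: rhs fails.
  j=5: rhs holds; lhs holds on [3,4]. k = 2.

2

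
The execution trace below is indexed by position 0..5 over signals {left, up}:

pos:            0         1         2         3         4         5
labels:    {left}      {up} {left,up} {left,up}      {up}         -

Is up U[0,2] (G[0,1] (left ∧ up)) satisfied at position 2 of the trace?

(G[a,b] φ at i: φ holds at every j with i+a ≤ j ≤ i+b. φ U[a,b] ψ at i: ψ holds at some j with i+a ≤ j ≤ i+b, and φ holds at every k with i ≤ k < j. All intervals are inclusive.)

Need some j in [2,4] with G[0,1] (left ∧ up), and up at every k in [2,j-1].
  j=2: G[0,1] (left ∧ up) holds; no prefix to check → satisfied.

Holds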